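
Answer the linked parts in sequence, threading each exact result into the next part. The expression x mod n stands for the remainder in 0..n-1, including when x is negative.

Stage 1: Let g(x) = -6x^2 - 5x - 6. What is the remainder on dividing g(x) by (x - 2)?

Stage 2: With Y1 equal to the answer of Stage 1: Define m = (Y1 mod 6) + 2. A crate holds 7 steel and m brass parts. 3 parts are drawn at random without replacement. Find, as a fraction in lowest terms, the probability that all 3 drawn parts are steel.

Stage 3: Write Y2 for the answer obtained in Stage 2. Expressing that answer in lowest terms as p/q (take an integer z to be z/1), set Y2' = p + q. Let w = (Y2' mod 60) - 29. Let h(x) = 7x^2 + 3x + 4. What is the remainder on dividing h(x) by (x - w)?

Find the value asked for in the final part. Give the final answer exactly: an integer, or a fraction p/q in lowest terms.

884

Stage 1: remainder = value at the root: -6*(2)^2 - 5*(2)^1 - 6 = (-24) + (-10) + (-6) = -40; answer -40
Stage 2: Y1 = -40; m = 4; total draws C(11,3) = 165; favorable C(7,3) = 35; P = 7/33; answer 7/33
Stage 3: Y2 = 7/33; threaded value p + q = 40; w = 11; remainder = value at the root: 7*(11)^2 + 3*(11)^1 + 4 = (847) + (33) + (4) = 884; answer 884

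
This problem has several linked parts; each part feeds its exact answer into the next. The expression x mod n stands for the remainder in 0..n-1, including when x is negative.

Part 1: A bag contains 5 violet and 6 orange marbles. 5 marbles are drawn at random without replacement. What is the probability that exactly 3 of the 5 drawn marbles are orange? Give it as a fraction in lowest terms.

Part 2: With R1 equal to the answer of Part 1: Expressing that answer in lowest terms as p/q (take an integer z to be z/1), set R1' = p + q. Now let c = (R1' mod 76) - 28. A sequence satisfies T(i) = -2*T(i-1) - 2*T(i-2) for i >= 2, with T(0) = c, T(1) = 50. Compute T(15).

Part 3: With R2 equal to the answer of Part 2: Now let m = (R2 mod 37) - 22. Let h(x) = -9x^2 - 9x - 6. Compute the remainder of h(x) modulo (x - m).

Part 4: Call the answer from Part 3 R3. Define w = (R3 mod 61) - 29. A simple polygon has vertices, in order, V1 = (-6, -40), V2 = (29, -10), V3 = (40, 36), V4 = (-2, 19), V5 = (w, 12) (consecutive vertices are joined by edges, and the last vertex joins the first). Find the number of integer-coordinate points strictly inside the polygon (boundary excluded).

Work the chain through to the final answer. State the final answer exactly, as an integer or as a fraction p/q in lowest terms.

Part 1: total draws C(11,5) = 462; favorable C(6,3)*C(5,2) = 200; P = 100/231; answer 100/231
Part 2: R1 = 100/231; threaded value p + q = 331; c = -1; T(2) = -2*(50) - 2*(-1) = -98; iterating: T(2)=-98, T(3)=96, T(4)=4, T(5)=-200, T(6)=392, T(7)=-384, T(8)=-16, T(9)=800, T(10)=-1568, T(11)=1536, T(12)=64, T(13)=-3200, T(14)=6272, T(15)=-6144; answer -6144
Part 3: R2 = -6144; m = 13; remainder = value at the root: -9*(13)^2 - 9*(13)^1 - 6 = (-1521) + (-117) + (-6) = -1644; answer -1644
Part 4: R3 = -1644; w = -26; cross terms: (-6*-10 - 29*-40)=1220, (29*36 - 40*-10)=1444, (40*19 - -2*36)=832, (-2*12 - -26*19)=470, (-26*-40 - -6*12)=1112; twice the area = |5078| = 5078; area = 2539; boundary points = 5 + 1 + 1 + 1 + 4 = 12; strictly interior points = area - boundary/2 + 1 = 2534; answer 2534

2534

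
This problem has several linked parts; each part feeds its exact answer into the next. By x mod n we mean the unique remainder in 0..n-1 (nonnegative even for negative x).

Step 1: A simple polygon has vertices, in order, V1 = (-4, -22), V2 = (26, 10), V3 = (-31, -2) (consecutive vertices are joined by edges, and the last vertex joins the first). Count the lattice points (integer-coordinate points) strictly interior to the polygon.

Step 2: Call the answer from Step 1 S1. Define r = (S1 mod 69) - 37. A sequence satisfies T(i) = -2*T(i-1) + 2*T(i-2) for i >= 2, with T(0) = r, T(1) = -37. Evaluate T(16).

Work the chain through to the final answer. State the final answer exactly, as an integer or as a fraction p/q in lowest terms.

109011712

Step 1: cross terms: (-4*10 - 26*-22)=532, (26*-2 - -31*10)=258, (-31*-22 - -4*-2)=674; twice the area = |1464| = 1464; area = 732; boundary points = 2 + 3 + 1 = 6; strictly interior points = area - boundary/2 + 1 = 730; answer 730
Step 2: S1 = 730; r = 3; T(2) = -2*(-37) + 2*(3) = 80; iterating: T(2)=80, T(3)=-234, T(4)=628, T(5)=-1724, T(6)=4704, T(7)=-12856, T(8)=35120, T(9)=-95952, T(10)=262144, T(11)=-716192, T(12)=1956672, T(13)=-5345728, T(14)=14604800, T(15)=-39901056, T(16)=109011712; answer 109011712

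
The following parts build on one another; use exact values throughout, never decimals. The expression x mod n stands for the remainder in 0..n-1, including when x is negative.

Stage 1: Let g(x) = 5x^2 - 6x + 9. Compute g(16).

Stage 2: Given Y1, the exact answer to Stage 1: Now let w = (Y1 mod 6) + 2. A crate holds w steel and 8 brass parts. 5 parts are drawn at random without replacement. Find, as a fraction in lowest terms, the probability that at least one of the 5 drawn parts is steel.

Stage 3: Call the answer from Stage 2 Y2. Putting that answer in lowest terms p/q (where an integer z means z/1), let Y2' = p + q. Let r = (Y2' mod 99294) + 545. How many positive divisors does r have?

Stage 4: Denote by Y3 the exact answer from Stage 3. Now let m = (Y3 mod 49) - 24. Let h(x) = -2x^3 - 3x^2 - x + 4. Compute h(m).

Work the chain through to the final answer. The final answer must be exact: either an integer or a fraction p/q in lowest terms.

3040

Stage 1: 5*(16)^2 - 6*(16)^1 + 9 = (1280) + (-96) + (9) = 1193; answer 1193
Stage 2: Y1 = 1193; w = 7; total draws C(15,5) = 3003; complement C(8,5) = 56; favorable 3003 - 56 = 2947; P = 421/429; answer 421/429
Stage 3: Y2 = 421/429; threaded value p + q = 850; r = 1395; 1395 = 3^2 * 5 * 31; number of divisors = (2+1) * (1+1) * (1+1) = 12; answer 12
Stage 4: Y3 = 12; m = -12; -2*(-12)^3 - 3*(-12)^2 - 1*(-12)^1 + 4 = (3456) + (-432) + (12) + (4) = 3040; answer 3040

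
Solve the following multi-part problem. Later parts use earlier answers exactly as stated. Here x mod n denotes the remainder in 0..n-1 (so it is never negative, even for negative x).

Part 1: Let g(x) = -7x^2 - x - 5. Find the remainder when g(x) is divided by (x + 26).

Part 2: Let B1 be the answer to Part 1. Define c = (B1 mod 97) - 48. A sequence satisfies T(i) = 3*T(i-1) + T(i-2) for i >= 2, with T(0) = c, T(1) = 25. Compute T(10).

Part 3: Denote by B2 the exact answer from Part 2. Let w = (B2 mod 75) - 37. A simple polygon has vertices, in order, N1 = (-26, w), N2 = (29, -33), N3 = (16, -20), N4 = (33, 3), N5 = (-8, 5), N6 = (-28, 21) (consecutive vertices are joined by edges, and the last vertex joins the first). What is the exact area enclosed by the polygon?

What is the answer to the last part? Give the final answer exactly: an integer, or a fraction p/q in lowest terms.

Part 1: remainder = value at the root: -7*(-26)^2 - 1*(-26)^1 - 5 = (-4732) + (26) + (-5) = -4711; answer -4711
Part 2: B1 = -4711; c = -6; T(2) = 3*(25) + 1*(-6) = 69; iterating: T(2)=69, T(3)=232, T(4)=765, T(5)=2527, T(6)=8346, T(7)=27565, T(8)=91041, T(9)=300688, T(10)=993105; answer 993105
Part 3: B2 = 993105; w = -7; cross terms: (-26*-33 - 29*-7)=1061, (29*-20 - 16*-33)=-52, (16*3 - 33*-20)=708, (33*5 - -8*3)=189, (-8*21 - -28*5)=-28, (-28*-7 - -26*21)=742; twice the area = |2620| = 2620; area = 1310; answer 1310

1310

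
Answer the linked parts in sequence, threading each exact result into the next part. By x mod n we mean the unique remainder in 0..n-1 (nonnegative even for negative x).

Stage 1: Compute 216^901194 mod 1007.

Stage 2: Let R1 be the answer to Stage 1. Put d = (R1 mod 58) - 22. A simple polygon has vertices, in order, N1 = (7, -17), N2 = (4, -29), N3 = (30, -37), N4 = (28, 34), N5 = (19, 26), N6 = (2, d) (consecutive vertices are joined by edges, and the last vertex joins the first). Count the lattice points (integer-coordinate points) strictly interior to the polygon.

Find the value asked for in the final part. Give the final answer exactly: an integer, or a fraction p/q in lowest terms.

Stage 1: squarings mod 1007: 216^1=216, 216^2=334, 216^4=786, 216^8=505, 216^16=254, 216^32=68, 216^64=596, 216^128=752, 216^256=577, 216^512=619, 216^1024=501, 216^2048=258, 216^4096=102, 216^8192=334, 216^16384=786, 216^32768=505, 216^65536=254, 216^131072=68, 216^262144=596, 216^524288=752; 216^901194 = 216^2 * 216^8 * 216^64 * 216^16384 * 216^32768 * 216^65536 * 216^262144 * 216^524288 = 134 (mod 1007); answer 134
Stage 2: R1 = 134; d = -4; cross terms: (7*-29 - 4*-17)=-135, (4*-37 - 30*-29)=722, (30*34 - 28*-37)=2056, (28*26 - 19*34)=82, (19*-4 - 2*26)=-128, (2*-17 - 7*-4)=-6; twice the area = |2591| = 2591; area = 2591/2; boundary points = 3 + 2 + 1 + 1 + 1 + 1 = 9; strictly interior points = area - boundary/2 + 1 = 1292; answer 1292

1292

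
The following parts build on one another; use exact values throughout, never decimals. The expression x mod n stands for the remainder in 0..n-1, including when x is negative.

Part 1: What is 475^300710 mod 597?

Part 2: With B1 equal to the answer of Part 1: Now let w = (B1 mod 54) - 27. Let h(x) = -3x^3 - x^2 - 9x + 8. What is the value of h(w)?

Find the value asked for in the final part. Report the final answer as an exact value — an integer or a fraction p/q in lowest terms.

Part 1: squarings mod 597: 475^1=475, 475^2=556, 475^4=487, 475^8=160, 475^16=526, 475^32=265, 475^64=376, 475^128=484, 475^256=232, 475^512=94, 475^1024=478, 475^2048=430, 475^4096=427, 475^8192=244, 475^16384=433, 475^32768=31, 475^65536=364, 475^131072=559, 475^262144=250; 475^300710 = 475^2 * 475^4 * 475^32 * 475^128 * 475^512 * 475^1024 * 475^4096 * 475^32768 * 475^262144 = 4 (mod 597); answer 4
Part 2: B1 = 4; w = -23; -3*(-23)^3 - 1*(-23)^2 - 9*(-23)^1 + 8 = (36501) + (-529) + (207) + (8) = 36187; answer 36187

36187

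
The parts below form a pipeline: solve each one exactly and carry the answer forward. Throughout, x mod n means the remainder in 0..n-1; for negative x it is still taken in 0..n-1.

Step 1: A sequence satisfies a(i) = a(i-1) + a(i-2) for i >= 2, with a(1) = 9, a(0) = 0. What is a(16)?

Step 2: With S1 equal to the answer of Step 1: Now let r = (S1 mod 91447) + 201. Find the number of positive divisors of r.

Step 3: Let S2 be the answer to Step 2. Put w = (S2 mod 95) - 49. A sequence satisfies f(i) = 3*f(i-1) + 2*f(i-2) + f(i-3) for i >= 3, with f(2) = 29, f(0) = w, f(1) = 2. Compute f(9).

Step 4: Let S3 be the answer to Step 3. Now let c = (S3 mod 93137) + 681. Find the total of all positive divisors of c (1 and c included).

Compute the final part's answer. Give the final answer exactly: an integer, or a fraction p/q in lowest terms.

70720

Step 1: a(2) = 1*(9) + 1*(0) = 9; iterating: a(2)=9, a(3)=18, a(4)=27, a(5)=45, a(6)=72, a(7)=117, a(8)=189, a(9)=306, a(10)=495, a(11)=801, a(12)=1296, a(13)=2097, a(14)=3393, a(15)=5490, a(16)=8883; answer 8883
Step 2: S1 = 8883; r = 9084; 9084 = 2^2 * 3 * 757; number of divisors = (2+1) * (1+1) * (1+1) = 12; answer 12
Step 3: S2 = 12; w = -37; f(3) = 3*(29) + 2*(2) + 1*(-37) = 54; iterating: f(3)=54, f(4)=222, f(5)=803, f(6)=2907, f(7)=10549, f(8)=38264, f(9)=138797; answer 138797
Step 4: S3 = 138797; c = 46341; 46341 = 3^2 * 19 * 271; sigma = (1 + 3 + 9) * (1 + 19) * (1 + 271) = 13 * 20 * 272 = 70720; answer 70720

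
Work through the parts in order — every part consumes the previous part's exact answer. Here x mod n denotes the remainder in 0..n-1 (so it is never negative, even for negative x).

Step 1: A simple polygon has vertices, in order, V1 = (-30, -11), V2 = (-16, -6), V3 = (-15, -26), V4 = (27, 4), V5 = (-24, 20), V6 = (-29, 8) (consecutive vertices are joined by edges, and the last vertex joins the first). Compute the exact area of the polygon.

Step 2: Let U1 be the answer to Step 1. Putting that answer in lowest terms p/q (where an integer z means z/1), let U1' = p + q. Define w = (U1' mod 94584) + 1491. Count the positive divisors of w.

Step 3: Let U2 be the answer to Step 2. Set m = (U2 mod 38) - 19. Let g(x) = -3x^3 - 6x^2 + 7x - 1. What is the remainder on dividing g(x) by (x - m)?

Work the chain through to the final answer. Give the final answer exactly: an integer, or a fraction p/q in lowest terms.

-3

Step 1: cross terms: (-30*-6 - -16*-11)=4, (-16*-26 - -15*-6)=326, (-15*4 - 27*-26)=642, (27*20 - -24*4)=636, (-24*8 - -29*20)=388, (-29*-11 - -30*8)=559; twice the area = |2555| = 2555; area = 2555/2; answer 2555/2
Step 2: U1 = 2555/2; threaded value p + q = 2557; w = 4048; 4048 = 2^4 * 11 * 23; number of divisors = (4+1) * (1+1) * (1+1) = 20; answer 20
Step 3: U2 = 20; m = 1; remainder = value at the root: -3*(1)^3 - 6*(1)^2 + 7*(1)^1 - 1 = (-3) + (-6) + (7) + (-1) = -3; answer -3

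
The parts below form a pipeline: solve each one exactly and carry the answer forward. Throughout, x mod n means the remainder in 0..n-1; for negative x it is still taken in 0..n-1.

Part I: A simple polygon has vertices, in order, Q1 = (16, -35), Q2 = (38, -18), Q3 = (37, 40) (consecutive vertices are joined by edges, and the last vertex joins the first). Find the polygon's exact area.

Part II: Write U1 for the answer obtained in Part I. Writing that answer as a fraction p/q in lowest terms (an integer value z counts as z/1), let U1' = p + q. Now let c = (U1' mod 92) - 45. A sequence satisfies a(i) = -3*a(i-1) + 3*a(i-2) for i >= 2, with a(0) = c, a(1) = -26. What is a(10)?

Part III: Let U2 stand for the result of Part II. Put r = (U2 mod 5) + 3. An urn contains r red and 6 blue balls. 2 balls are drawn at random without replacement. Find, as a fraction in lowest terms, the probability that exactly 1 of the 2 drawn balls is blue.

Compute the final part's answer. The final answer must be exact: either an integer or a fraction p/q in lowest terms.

7/13

Part I: cross terms: (16*-18 - 38*-35)=1042, (38*40 - 37*-18)=2186, (37*-35 - 16*40)=-1935; twice the area = |1293| = 1293; area = 1293/2; answer 1293/2
Part II: U1 = 1293/2; threaded value p + q = 1295; c = -38; a(2) = -3*(-26) + 3*(-38) = -36; iterating: a(2)=-36, a(3)=30, a(4)=-198, a(5)=684, a(6)=-2646, a(7)=9990, a(8)=-37908, a(9)=143694, a(10)=-544806; answer -544806
Part III: U2 = -544806; r = 7; total draws C(13,2) = 78; favorable C(6,1)*C(7,1) = 42; P = 7/13; answer 7/13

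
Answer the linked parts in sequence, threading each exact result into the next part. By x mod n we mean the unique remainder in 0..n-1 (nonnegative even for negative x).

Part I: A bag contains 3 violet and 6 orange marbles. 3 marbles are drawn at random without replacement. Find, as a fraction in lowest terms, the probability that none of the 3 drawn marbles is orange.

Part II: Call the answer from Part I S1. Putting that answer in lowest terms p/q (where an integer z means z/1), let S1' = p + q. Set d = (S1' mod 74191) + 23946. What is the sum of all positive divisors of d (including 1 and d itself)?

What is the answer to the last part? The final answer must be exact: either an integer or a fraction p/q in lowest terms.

Part I: total draws C(9,3) = 84; favorable C(3,3) = 1; P = 1/84; answer 1/84
Part II: S1 = 1/84; threaded value p + q = 85; d = 24031; 24031 = 7 * 3433; sigma = (1 + 7) * (1 + 3433) = 8 * 3434 = 27472; answer 27472

27472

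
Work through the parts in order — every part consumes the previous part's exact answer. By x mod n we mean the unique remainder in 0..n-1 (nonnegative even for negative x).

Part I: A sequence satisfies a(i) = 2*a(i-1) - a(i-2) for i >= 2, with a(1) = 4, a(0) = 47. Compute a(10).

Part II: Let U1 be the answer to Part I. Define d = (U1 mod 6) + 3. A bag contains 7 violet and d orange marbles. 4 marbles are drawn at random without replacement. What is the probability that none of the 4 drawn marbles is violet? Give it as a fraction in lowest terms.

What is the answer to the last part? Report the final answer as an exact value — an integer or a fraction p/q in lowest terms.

1/330

Part I: a(2) = 2*(4) - 1*(47) = -39; iterating: a(2)=-39, a(3)=-82, a(4)=-125, a(5)=-168, a(6)=-211, a(7)=-254, a(8)=-297, a(9)=-340, a(10)=-383; answer -383
Part II: U1 = -383; d = 4; total draws C(11,4) = 330; favorable C(4,4) = 1; P = 1/330; answer 1/330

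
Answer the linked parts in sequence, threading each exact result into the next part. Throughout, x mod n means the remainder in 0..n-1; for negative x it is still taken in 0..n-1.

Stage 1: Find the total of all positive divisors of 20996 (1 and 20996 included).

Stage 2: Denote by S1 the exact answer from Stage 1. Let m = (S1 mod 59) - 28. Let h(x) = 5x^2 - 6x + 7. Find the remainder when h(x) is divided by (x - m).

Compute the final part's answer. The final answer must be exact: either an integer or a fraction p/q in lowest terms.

Stage 1: 20996 = 2^2 * 29 * 181; sigma = (1 + 2 + 4) * (1 + 29) * (1 + 181) = 7 * 30 * 182 = 38220; answer 38220
Stage 2: S1 = 38220; m = 19; remainder = value at the root: 5*(19)^2 - 6*(19)^1 + 7 = (1805) + (-114) + (7) = 1698; answer 1698

1698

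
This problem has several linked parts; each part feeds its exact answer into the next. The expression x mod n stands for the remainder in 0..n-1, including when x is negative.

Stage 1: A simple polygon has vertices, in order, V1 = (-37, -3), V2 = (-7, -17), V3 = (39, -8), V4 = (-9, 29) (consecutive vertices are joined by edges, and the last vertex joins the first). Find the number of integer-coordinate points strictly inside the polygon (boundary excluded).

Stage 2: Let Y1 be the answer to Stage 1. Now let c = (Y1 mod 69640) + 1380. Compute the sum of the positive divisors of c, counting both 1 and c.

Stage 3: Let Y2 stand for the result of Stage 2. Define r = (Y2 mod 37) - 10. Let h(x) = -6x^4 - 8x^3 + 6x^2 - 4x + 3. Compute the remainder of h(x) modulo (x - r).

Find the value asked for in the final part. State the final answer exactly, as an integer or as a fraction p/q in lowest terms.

-44745

Stage 1: cross terms: (-37*-17 - -7*-3)=608, (-7*-8 - 39*-17)=719, (39*29 - -9*-8)=1059, (-9*-3 - -37*29)=1100; twice the area = |3486| = 3486; area = 1743; boundary points = 2 + 1 + 1 + 4 = 8; strictly interior points = area - boundary/2 + 1 = 1740; answer 1740
Stage 2: Y1 = 1740; c = 3120; 3120 = 2^4 * 3 * 5 * 13; sigma = (1 + 2 + 4 + 8 + 16) * (1 + 3) * (1 + 5) * (1 + 13) = 31 * 4 * 6 * 14 = 10416; answer 10416
Stage 3: Y2 = 10416; r = 9; remainder = value at the root: -6*(9)^4 - 8*(9)^3 + 6*(9)^2 - 4*(9)^1 + 3 = (-39366) + (-5832) + (486) + (-36) + (3) = -44745; answer -44745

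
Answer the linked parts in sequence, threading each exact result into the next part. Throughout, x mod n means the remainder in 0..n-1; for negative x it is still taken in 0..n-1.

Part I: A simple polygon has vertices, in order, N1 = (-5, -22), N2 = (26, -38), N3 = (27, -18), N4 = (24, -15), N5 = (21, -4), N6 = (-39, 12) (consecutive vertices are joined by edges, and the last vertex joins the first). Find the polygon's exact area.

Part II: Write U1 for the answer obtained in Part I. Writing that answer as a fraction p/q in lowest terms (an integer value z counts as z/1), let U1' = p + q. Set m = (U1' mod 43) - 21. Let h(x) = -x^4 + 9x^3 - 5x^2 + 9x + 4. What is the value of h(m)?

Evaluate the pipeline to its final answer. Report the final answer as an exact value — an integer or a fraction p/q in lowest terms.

Part I: cross terms: (-5*-38 - 26*-22)=762, (26*-18 - 27*-38)=558, (27*-15 - 24*-18)=27, (24*-4 - 21*-15)=219, (21*12 - -39*-4)=96, (-39*-22 - -5*12)=918; twice the area = |2580| = 2580; area = 1290; answer 1290
Part II: U1 = 1290; threaded value p + q = 1291; m = -20; -1*(-20)^4 + 9*(-20)^3 - 5*(-20)^2 + 9*(-20)^1 + 4 = (-160000) + (-72000) + (-2000) + (-180) + (4) = -234176; answer -234176

-234176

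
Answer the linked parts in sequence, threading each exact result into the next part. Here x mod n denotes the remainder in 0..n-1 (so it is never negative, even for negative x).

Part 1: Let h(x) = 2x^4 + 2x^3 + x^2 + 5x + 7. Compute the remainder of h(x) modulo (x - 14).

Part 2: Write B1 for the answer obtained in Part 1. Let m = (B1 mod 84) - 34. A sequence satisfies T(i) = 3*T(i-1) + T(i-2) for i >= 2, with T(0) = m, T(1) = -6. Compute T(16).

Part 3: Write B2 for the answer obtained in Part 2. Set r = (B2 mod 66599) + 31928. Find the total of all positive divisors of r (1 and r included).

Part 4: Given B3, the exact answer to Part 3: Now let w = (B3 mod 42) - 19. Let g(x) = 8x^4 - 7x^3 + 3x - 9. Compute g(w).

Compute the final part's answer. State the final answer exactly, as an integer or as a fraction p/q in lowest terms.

Part 1: remainder = value at the root: 2*(14)^4 + 2*(14)^3 + 1*(14)^2 + 5*(14)^1 + 7 = (76832) + (5488) + (196) + (70) + (7) = 82593; answer 82593
Part 2: B1 = 82593; m = -13; T(2) = 3*(-6) + 1*(-13) = -31; iterating: T(2)=-31, T(3)=-99, T(4)=-328, T(5)=-1083, T(6)=-3577, T(7)=-11814, T(8)=-39019, T(9)=-128871, T(10)=-425632, T(11)=-1405767, T(12)=-4642933, T(13)=-15334566, T(14)=-50646631, T(15)=-167274459, T(16)=-552470008; answer -552470008
Part 3: B2 = -552470008; r = 67224; 67224 = 2^3 * 3 * 2801; sigma = (1 + 2 + 4 + 8) * (1 + 3) * (1 + 2801) = 15 * 4 * 2802 = 168120; answer 168120
Part 4: B3 = 168120; w = 17; 8*(17)^4 - 7*(17)^3 + 3*(17)^1 - 9 = (668168) + (-34391) + (51) + (-9) = 633819; answer 633819

633819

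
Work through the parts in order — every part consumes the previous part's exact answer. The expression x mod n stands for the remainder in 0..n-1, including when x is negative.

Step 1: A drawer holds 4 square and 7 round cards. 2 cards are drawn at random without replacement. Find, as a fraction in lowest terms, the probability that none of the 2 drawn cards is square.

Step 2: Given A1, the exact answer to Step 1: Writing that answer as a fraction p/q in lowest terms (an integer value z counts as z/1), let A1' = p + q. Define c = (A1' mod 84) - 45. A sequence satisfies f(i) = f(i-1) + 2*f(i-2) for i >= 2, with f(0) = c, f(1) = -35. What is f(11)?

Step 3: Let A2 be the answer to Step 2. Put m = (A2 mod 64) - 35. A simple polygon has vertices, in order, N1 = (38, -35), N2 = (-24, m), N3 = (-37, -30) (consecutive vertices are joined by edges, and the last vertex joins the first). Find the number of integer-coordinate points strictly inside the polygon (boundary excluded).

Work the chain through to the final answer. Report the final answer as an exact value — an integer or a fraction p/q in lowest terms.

1830

Step 1: total draws C(11,2) = 55; favorable C(7,2) = 21; P = 21/55; answer 21/55
Step 2: A1 = 21/55; threaded value p + q = 76; c = 31; f(2) = 1*(-35) + 2*(31) = 27; iterating: f(2)=27, f(3)=-43, f(4)=11, f(5)=-75, f(6)=-53, f(7)=-203, f(8)=-309, f(9)=-715, f(10)=-1333, f(11)=-2763; answer -2763
Step 3: A2 = -2763; m = 18; cross terms: (38*18 - -24*-35)=-156, (-24*-30 - -37*18)=1386, (-37*-35 - 38*-30)=2435; twice the area = |3665| = 3665; area = 3665/2; boundary points = 1 + 1 + 5 = 7; strictly interior points = area - boundary/2 + 1 = 1830; answer 1830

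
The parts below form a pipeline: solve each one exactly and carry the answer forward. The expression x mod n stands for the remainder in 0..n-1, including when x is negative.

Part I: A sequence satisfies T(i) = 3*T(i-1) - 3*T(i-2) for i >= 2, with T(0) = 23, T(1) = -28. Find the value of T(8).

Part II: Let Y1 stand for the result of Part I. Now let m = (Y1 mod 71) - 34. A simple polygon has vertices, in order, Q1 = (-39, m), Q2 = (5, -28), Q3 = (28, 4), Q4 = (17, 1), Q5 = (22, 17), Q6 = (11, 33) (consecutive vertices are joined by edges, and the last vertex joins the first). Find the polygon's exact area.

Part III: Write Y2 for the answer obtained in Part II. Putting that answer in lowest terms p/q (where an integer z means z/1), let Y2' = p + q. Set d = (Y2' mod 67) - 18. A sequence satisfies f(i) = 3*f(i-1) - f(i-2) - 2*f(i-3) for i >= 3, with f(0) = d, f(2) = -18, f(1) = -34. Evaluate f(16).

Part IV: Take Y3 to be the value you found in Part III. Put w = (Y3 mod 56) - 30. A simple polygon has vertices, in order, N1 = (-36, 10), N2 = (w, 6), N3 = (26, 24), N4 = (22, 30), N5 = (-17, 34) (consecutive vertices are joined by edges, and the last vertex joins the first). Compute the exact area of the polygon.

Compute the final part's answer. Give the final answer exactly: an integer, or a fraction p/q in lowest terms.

900

Part I: T(2) = 3*(-28) - 3*(23) = -153; iterating: T(2)=-153, T(3)=-375, T(4)=-666, T(5)=-873, T(6)=-621, T(7)=756, T(8)=4131; answer 4131
Part II: Y1 = 4131; m = -21; cross terms: (-39*-28 - 5*-21)=1197, (5*4 - 28*-28)=804, (28*1 - 17*4)=-40, (17*17 - 22*1)=267, (22*33 - 11*17)=539, (11*-21 - -39*33)=1056; twice the area = |3823| = 3823; area = 3823/2; answer 3823/2
Part III: Y2 = 3823/2; threaded value p + q = 3825; d = -12; f(3) = 3*(-18) - 1*(-34) - 2*(-12) = 4; iterating: f(3)=4, f(4)=98, f(5)=326, f(6)=872, f(7)=2094, f(8)=4758, f(9)=10436, f(10)=22362, f(11)=47134, f(12)=98168, f(13)=202646, f(14)=415502, f(15)=847524, f(16)=1721778; answer 1721778
Part IV: Y3 = 1721778; w = -28; cross terms: (-36*6 - -28*10)=64, (-28*24 - 26*6)=-828, (26*30 - 22*24)=252, (22*34 - -17*30)=1258, (-17*10 - -36*34)=1054; twice the area = |1800| = 1800; area = 900; answer 900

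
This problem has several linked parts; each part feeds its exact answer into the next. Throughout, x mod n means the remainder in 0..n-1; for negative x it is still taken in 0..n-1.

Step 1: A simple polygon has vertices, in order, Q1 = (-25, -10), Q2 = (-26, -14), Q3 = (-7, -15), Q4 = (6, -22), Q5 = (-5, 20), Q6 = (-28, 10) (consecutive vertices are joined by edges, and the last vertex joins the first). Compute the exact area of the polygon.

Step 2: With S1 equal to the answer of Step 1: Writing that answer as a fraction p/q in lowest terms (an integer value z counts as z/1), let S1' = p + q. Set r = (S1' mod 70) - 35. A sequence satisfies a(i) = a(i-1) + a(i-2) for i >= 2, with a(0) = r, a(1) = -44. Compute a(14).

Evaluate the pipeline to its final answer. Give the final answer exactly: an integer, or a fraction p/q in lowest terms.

Step 1: cross terms: (-25*-14 - -26*-10)=90, (-26*-15 - -7*-14)=292, (-7*-22 - 6*-15)=244, (6*20 - -5*-22)=10, (-5*10 - -28*20)=510, (-28*-10 - -25*10)=530; twice the area = |1676| = 1676; area = 838; answer 838
Step 2: S1 = 838; threaded value p + q = 839; r = 34; a(2) = 1*(-44) + 1*(34) = -10; iterating: a(2)=-10, a(3)=-54, a(4)=-64, a(5)=-118, a(6)=-182, a(7)=-300, a(8)=-482, a(9)=-782, a(10)=-1264, a(11)=-2046, a(12)=-3310, a(13)=-5356, a(14)=-8666; answer -8666

-8666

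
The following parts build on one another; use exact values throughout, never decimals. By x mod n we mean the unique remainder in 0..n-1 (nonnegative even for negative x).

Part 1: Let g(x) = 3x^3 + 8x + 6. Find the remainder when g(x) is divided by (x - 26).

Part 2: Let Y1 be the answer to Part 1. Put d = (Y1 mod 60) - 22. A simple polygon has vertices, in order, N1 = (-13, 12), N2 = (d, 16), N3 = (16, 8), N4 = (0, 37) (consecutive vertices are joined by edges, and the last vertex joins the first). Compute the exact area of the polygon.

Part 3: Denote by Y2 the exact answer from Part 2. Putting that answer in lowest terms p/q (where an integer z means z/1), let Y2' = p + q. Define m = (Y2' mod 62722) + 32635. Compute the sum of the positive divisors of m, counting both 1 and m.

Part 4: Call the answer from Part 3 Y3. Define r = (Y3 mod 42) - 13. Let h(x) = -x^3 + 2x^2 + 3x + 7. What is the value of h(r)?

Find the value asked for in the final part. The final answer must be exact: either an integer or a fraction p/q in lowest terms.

2503

Part 1: remainder = value at the root: 3*(26)^3 + 8*(26)^1 + 6 = (52728) + (208) + (6) = 52942; answer 52942
Part 2: Y1 = 52942; d = 0; cross terms: (-13*16 - 0*12)=-208, (0*8 - 16*16)=-256, (16*37 - 0*8)=592, (0*12 - -13*37)=481; twice the area = |609| = 609; area = 609/2; answer 609/2
Part 3: Y2 = 609/2; threaded value p + q = 611; m = 33246; 33246 = 2 * 3^2 * 1847; sigma = (1 + 2) * (1 + 3 + 9) * (1 + 1847) = 3 * 13 * 1848 = 72072; answer 72072
Part 4: Y3 = 72072; r = -13; -1*(-13)^3 + 2*(-13)^2 + 3*(-13)^1 + 7 = (2197) + (338) + (-39) + (7) = 2503; answer 2503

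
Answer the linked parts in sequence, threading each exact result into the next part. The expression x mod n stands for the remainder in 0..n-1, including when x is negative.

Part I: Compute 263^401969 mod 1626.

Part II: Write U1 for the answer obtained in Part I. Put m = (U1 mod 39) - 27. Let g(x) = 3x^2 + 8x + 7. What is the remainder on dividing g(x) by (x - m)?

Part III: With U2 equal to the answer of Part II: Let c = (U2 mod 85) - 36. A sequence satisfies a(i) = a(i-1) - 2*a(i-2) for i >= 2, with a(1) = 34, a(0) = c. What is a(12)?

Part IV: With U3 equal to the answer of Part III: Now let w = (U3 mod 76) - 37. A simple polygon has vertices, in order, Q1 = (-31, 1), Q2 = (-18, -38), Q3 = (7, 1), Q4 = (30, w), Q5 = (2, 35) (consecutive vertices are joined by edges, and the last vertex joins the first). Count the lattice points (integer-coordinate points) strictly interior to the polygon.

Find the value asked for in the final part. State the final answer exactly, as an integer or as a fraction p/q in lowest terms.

Part I: squarings mod 1626: 263^1=263, 263^2=877, 263^4=31, 263^8=961, 263^16=1579, 263^32=583, 263^64=55, 263^128=1399, 263^256=1123, 263^512=979, 263^1024=727, 263^2048=79, 263^4096=1363, 263^8192=877, 263^16384=31, 263^32768=961, 263^65536=1579, 263^131072=583, 263^262144=55; 263^401969 = 263^1 * 263^16 * 263^32 * 263^512 * 263^8192 * 263^131072 * 263^262144 = 173 (mod 1626); answer 173
Part II: U1 = 173; m = -10; remainder = value at the root: 3*(-10)^2 + 8*(-10)^1 + 7 = (300) + (-80) + (7) = 227; answer 227
Part III: U2 = 227; c = 21; a(2) = 1*(34) - 2*(21) = -8; iterating: a(2)=-8, a(3)=-76, a(4)=-60, a(5)=92, a(6)=212, a(7)=28, a(8)=-396, a(9)=-452, a(10)=340, a(11)=1244, a(12)=564; answer 564
Part IV: U3 = 564; w = -5; cross terms: (-31*-38 - -18*1)=1196, (-18*1 - 7*-38)=248, (7*-5 - 30*1)=-65, (30*35 - 2*-5)=1060, (2*1 - -31*35)=1087; twice the area = |3526| = 3526; area = 1763; boundary points = 13 + 1 + 1 + 4 + 1 = 20; strictly interior points = area - boundary/2 + 1 = 1754; answer 1754

1754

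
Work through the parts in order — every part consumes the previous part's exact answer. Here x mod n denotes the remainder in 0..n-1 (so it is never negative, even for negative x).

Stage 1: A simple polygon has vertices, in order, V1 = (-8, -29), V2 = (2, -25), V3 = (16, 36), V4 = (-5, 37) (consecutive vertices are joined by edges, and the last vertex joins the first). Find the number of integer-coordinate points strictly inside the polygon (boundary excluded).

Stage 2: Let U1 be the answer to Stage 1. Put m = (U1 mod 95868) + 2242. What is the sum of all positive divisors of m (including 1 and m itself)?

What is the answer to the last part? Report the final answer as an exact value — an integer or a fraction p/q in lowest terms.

3660

Stage 1: cross terms: (-8*-25 - 2*-29)=258, (2*36 - 16*-25)=472, (16*37 - -5*36)=772, (-5*-29 - -8*37)=441; twice the area = |1943| = 1943; area = 1943/2; boundary points = 2 + 1 + 1 + 3 = 7; strictly interior points = area - boundary/2 + 1 = 969; answer 969
Stage 2: U1 = 969; m = 3211; 3211 = 13^2 * 19; sigma = (1 + 13 + 169) * (1 + 19) = 183 * 20 = 3660; answer 3660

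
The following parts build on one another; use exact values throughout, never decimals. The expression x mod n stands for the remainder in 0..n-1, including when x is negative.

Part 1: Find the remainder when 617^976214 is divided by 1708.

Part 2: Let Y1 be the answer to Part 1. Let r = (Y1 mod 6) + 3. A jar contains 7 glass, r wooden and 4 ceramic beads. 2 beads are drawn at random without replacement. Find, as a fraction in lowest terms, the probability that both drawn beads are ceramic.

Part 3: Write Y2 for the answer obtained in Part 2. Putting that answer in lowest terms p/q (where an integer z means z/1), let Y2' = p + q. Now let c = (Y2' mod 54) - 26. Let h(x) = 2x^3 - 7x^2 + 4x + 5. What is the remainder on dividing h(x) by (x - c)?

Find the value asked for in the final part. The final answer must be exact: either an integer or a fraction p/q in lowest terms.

-2056

Part 1: squarings mod 1708: 617^1=617, 617^2=1513, 617^4=449, 617^8=57, 617^16=1541, 617^32=561, 617^64=449, 617^128=57, 617^256=1541, 617^512=561, 617^1024=449, 617^2048=57, 617^4096=1541, 617^8192=561, 617^16384=449, 617^32768=57, 617^65536=1541, 617^131072=561, 617^262144=449, 617^524288=57; 617^976214 = 617^2 * 617^4 * 617^16 * 617^64 * 617^256 * 617^1024 * 617^8192 * 617^16384 * 617^32768 * 617^131072 * 617^262144 * 617^524288 = 141 (mod 1708); answer 141
Part 2: Y1 = 141; r = 6; total draws C(17,2) = 136; favorable C(4,2) = 6; P = 3/68; answer 3/68
Part 3: Y2 = 3/68; threaded value p + q = 71; c = -9; remainder = value at the root: 2*(-9)^3 - 7*(-9)^2 + 4*(-9)^1 + 5 = (-1458) + (-567) + (-36) + (5) = -2056; answer -2056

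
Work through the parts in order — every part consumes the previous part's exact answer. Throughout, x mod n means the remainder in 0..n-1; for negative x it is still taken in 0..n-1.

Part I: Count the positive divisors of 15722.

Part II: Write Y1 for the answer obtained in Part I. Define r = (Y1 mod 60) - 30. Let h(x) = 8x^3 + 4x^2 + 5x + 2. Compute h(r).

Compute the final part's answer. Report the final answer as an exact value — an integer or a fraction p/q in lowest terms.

Part I: 15722 = 2 * 7 * 1123; number of divisors = (1+1) * (1+1) * (1+1) = 8; answer 8
Part II: Y1 = 8; r = -22; 8*(-22)^3 + 4*(-22)^2 + 5*(-22)^1 + 2 = (-85184) + (1936) + (-110) + (2) = -83356; answer -83356

-83356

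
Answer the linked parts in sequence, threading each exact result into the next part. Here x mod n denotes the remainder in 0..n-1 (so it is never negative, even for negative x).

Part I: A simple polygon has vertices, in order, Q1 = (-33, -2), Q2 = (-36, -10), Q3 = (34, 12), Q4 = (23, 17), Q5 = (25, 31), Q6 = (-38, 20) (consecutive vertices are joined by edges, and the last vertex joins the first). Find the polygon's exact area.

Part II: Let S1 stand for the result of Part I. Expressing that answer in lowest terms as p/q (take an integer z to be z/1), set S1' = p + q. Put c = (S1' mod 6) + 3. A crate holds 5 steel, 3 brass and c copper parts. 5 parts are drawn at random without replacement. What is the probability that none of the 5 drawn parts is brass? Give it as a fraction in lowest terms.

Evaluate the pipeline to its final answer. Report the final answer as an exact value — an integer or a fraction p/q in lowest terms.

Part I: cross terms: (-33*-10 - -36*-2)=258, (-36*12 - 34*-10)=-92, (34*17 - 23*12)=302, (23*31 - 25*17)=288, (25*20 - -38*31)=1678, (-38*-2 - -33*20)=736; twice the area = |3170| = 3170; area = 1585; answer 1585
Part II: S1 = 1585; threaded value p + q = 1586; c = 5; total draws C(13,5) = 1287; favorable C(10,5) = 252; P = 28/143; answer 28/143

28/143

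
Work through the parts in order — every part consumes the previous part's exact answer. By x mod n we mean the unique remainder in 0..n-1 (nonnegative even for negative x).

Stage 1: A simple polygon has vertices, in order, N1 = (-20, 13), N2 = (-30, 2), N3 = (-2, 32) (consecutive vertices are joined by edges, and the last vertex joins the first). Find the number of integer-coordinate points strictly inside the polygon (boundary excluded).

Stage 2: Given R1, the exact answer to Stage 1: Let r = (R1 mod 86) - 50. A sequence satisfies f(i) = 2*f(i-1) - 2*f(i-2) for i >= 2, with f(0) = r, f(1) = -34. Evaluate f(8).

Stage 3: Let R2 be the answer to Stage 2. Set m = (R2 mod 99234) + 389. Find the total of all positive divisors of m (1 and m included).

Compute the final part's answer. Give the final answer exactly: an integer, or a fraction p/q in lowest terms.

131832

Stage 1: cross terms: (-20*2 - -30*13)=350, (-30*32 - -2*2)=-956, (-2*13 - -20*32)=614; twice the area = |8| = 8; area = 4; boundary points = 1 + 2 + 1 = 4; strictly interior points = area - boundary/2 + 1 = 3; answer 3
Stage 2: R1 = 3; r = -47; f(2) = 2*(-34) - 2*(-47) = 26; iterating: f(2)=26, f(3)=120, f(4)=188, f(5)=136, f(6)=-104, f(7)=-480, f(8)=-752; answer -752
Stage 3: R2 = -752; m = 98871; 98871 = 3 * 32957; sigma = (1 + 3) * (1 + 32957) = 4 * 32958 = 131832; answer 131832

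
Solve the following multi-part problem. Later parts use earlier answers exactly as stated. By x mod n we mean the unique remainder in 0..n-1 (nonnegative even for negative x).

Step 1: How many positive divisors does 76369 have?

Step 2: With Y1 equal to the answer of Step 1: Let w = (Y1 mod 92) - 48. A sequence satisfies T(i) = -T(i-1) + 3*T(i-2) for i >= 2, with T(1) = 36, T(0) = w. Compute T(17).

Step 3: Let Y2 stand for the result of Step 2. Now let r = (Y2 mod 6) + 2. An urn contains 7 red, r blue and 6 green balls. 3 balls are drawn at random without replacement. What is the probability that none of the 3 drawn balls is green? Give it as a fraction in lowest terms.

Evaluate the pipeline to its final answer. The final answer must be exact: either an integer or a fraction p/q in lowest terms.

Step 1: 76369 is prime, so its only divisors are 1 and 76369; count = 2; answer 2
Step 2: Y1 = 2; w = -46; T(2) = -1*(36) + 3*(-46) = -174; iterating: T(2)=-174, T(3)=282, T(4)=-804, T(5)=1650, T(6)=-4062, T(7)=9012, T(8)=-21198, T(9)=48234, T(10)=-111828, T(11)=256530, T(12)=-592014, T(13)=1361604, T(14)=-3137646, T(15)=7222458, T(16)=-16635396, T(17)=38302770; answer 38302770
Step 3: Y2 = 38302770; r = 2; total draws C(15,3) = 455; favorable C(9,3) = 84; P = 12/65; answer 12/65

12/65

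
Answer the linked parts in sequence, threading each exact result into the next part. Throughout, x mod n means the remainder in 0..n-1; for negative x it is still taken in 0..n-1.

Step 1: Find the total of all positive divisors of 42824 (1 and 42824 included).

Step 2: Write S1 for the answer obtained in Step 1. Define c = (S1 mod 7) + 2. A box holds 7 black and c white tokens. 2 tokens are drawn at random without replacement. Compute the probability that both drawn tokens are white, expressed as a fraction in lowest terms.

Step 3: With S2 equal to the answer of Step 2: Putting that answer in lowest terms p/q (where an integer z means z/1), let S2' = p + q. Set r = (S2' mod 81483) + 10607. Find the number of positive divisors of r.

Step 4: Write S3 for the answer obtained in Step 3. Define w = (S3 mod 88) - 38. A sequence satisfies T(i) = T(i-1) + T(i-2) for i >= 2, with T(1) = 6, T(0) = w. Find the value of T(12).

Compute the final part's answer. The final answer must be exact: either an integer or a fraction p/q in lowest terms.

330

Step 1: 42824 = 2^3 * 53 * 101; sigma = (1 + 2 + 4 + 8) * (1 + 53) * (1 + 101) = 15 * 54 * 102 = 82620; answer 82620
Step 2: S1 = 82620; c = 8; total draws C(15,2) = 105; favorable C(8,2) = 28; P = 4/15; answer 4/15
Step 3: S2 = 4/15; threaded value p + q = 19; r = 10626; 10626 = 2 * 3 * 7 * 11 * 23; number of divisors = (1+1) * (1+1) * (1+1) * (1+1) * (1+1) = 32; answer 32
Step 4: S3 = 32; w = -6; T(2) = 1*(6) + 1*(-6) = 0; iterating: T(2)=0, T(3)=6, T(4)=6, T(5)=12, T(6)=18, T(7)=30, T(8)=48, T(9)=78, T(10)=126, T(11)=204, T(12)=330; answer 330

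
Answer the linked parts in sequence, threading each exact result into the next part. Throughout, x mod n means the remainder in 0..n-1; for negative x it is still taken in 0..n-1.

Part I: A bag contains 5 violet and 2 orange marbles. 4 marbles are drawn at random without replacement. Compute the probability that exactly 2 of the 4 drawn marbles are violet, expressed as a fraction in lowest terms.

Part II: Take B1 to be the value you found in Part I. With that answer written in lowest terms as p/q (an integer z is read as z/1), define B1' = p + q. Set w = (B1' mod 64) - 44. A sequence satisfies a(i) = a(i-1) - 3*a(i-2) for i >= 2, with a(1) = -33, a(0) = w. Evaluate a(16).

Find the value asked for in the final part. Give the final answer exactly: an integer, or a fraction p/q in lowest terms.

Part I: total draws C(7,4) = 35; favorable C(5,2)*C(2,2) = 10; P = 2/7; answer 2/7
Part II: B1 = 2/7; threaded value p + q = 9; w = -35; a(2) = 1*(-33) - 3*(-35) = 72; iterating: a(2)=72, a(3)=171, a(4)=-45, a(5)=-558, a(6)=-423, a(7)=1251, a(8)=2520, a(9)=-1233, a(10)=-8793, a(11)=-5094, a(12)=21285, a(13)=36567, a(14)=-27288, a(15)=-136989, a(16)=-55125; answer -55125

-55125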